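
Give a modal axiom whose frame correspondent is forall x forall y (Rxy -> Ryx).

This is symmetry; the standard corresponding axiom is B: s → □◇s.
Suppose s→□◇s is valid. Take Rxy and set V(s)={x}. Then s at x, so □◇s at x, so ◇s at y, so some z with Ryz has s; z=x, i.e. Ryx.

s → □◇s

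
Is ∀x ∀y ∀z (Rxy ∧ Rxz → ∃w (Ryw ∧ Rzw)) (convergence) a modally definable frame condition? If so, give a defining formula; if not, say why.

This is a Sahlqvist condition; the .2 axiom ◇□q → □◇q defines it.
Suppose ◇□q→□◇q is valid. Take Rxy, Rxz and set V(q)={w : Ryw}. Then □q at y so ◇□q at x, so □◇q at x, so ◇q at z, giving w with Rzw and Ryw.

Yes, by ◇□q → □◇q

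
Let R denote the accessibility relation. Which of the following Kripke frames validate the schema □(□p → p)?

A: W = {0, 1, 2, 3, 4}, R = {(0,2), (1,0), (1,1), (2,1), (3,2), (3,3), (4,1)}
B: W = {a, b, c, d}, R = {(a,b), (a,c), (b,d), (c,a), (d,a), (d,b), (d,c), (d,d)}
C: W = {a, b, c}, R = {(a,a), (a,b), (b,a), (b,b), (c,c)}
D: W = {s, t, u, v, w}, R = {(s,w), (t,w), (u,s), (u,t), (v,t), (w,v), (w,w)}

C

Frame correspondent (Sahlqvist): ∀x ∀y (Rxy → Ryy) — i.e. shift-reflexivity.
A: fails — R10 but not R00.
B: fails — Rdc but not Rcc.
C: holds.
D: fails — Rut but not Rtt.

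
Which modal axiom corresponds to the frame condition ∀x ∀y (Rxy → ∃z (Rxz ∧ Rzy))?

A defining formula is □□r → □r (the C4 axiom).
Suppose □□r→□r is valid. Take Rxy and set V(r)={w : xR²w}. Then □□r at x, so □r at x, so r at y, i.e. ∃z(Rxz∧Rzy).

□□r → □r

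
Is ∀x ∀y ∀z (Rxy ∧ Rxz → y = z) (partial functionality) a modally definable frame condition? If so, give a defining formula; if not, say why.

Definable; ◇r → □r defines it

The condition is partial functionality. A defining modal formula is ◇r → □r.
Suppose ◇r→□r is valid. Take Rxy, Rxz and set V(r)={y}. Then ◇r at x, so □r at x, so r at z, i.e. z=y.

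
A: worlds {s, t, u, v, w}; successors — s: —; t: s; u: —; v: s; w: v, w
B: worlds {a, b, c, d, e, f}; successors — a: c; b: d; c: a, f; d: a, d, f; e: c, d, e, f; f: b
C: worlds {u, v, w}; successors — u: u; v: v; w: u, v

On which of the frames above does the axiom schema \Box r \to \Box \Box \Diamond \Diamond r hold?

This is the axiom for a generalized confluence (Geach) condition; its first-order frame correspondent is \forall x \forall z (x R^2 z \to \exists w (xRw \wedge z R^2 w)).
A: fails — wR²s but no w* with wRw* and sR²w*.
B: fails — aR²a but no w with aRw and aR²w.
C: satisfies the condition.

C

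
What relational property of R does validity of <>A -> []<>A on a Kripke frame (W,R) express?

the Euclidean property

Suppose ◇A→□◇A is valid. Take Rxy, Rxz and set V(A)={y}. Then ◇A at x, so □◇A at x, so ◇A at z, so some w with Rzw has A; w=y, i.e. Rzy. By symmetry of the argument, Ryz.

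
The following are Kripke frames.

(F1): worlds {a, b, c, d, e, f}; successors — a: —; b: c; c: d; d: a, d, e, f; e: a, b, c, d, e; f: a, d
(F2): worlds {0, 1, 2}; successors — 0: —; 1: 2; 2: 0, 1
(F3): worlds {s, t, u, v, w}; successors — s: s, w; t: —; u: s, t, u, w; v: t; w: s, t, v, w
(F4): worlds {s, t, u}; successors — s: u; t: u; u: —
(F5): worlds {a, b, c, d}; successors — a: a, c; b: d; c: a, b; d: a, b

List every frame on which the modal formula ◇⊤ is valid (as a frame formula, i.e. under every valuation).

This is the axiom for seriality; its first-order frame correspondent is ∀x ∃y Rxy.
(F1): fails — world a has no successor.
(F2): fails — world 0 has no successor.
(F3): fails — world t has no successor.
(F4): fails — world u has no successor.
(F5): holds.

(F5)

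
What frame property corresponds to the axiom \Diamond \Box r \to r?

Equivalently (dual form): r → □◇r.
Suppose r→□◇r is valid. Take Rxy and set V(r)={x}. Then r at x, so □◇r at x, so ◇r at y, so some z with Ryz has r; z=x, i.e. Ryx.
Conversely, any frame satisfying \forall x \forall y (Rxy \to Ryx) validates the schema.
Frame condition: \forall x \forall y (Rxy \to Ryx).

Symmetry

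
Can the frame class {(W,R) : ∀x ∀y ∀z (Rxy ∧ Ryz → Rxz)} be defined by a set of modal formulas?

Yes, by □r → □□r

This is a Sahlqvist condition; the 4 axiom □r → □□r defines it.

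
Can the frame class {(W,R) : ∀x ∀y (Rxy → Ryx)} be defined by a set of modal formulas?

Definable; q → □◇q defines it

This is a Sahlqvist condition; the B axiom q → □◇q defines it.
Suppose q→□◇q is valid. Take Rxy and set V(q)={x}. Then q at x, so □◇q at x, so ◇q at y, so some z with Ryz has q; z=x, i.e. Ryx.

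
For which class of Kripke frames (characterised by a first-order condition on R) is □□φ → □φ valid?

density: ∀x ∀y (Rxy → ∃z (Rxz ∧ Rzy))

This schema is the C4 axiom.
Its frame correspondent is density — ∀x ∀y (Rxy → ∃z (Rxz ∧ Rzy)).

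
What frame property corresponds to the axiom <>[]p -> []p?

Replacing p by ¬p and contraposing gives the equivalent schema ◇p → □◇p.
Suppose ◇p→□◇p is valid. Take Rxy, Rxz and set V(p)={y}. Then ◇p at x, so □◇p at x, so ◇p at z, so some w with Rzw has p; w=y, i.e. Rzy. By symmetry of the argument, Ryz.
Conversely, on a frame with the Euclidean property the schema holds at every world under every valuation.
Frame condition: forall x forall y forall z (Rxy & Rxz -> Ryz).

The Euclidean property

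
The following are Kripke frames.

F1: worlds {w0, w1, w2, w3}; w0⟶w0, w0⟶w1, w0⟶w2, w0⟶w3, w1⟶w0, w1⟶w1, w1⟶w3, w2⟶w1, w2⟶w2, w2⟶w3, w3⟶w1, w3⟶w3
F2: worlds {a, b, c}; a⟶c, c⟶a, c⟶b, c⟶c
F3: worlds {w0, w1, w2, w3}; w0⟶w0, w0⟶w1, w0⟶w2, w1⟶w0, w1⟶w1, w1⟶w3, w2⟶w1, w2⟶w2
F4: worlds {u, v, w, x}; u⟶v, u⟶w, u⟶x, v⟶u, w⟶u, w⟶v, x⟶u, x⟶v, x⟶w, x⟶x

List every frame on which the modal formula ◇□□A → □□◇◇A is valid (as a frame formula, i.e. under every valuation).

Frame correspondent (Sahlqvist): ∀x ∀y ∀z ((xRy ∧ xR²z) → ∃w (yR²w ∧ zR²w)) — i.e. a generalized confluence (Geach) condition.
F1: condition met.
F2: fails — aRc, aR²b but no w with cR²w and bR²w.
F3: fails — w0Rw0, w0R²w3 but no w with w0R²w and w3R²w.
F4: condition met.

F1, F4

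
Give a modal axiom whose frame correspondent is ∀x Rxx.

The condition is reflexivity. The T schema □p → p defines it.

□p → p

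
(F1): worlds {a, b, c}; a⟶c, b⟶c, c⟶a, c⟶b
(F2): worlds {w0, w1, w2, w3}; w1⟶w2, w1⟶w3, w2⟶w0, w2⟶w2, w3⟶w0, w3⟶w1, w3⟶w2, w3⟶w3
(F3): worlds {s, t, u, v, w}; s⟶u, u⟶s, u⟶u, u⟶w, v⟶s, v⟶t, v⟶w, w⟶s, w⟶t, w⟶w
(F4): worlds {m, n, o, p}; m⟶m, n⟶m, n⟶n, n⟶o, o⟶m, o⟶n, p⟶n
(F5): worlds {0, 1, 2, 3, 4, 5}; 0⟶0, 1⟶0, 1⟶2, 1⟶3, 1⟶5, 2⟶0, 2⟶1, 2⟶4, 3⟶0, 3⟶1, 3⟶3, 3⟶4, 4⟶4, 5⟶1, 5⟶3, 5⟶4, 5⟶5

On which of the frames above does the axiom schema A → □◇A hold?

This is the axiom for symmetry; its first-order frame correspondent is ∀x ∀y (Rxy → Ryx).
(F1): condition met.
(F2): fails — Rw1w2 but not Rw2w1.
(F3): fails — Rwt but not Rtw.
(F4): fails — Rom but not Rmo.
(F5): fails — R10 but not R01.
Valid on: (F1).

(F1)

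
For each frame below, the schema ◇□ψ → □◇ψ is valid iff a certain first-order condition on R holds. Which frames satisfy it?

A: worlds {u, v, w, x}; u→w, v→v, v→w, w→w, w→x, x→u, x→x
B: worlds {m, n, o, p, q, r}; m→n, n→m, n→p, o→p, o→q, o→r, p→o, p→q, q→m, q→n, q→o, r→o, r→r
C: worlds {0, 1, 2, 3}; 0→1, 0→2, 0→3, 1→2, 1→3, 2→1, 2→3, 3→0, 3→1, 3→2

This is the axiom for convergence; its first-order frame correspondent is ∀x ∀y ∀z (Rxy ∧ Rxz → ∃w (Ryw ∧ Rzw)).
A: fails — Rxu and Rxx but u and x have no common successor.
B: fails — Rnm and Rnp but m and p have no common successor.
C: ✓.
Valid on: C.

C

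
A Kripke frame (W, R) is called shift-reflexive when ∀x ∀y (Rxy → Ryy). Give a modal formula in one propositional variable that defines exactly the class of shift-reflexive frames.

□(□ψ → ψ)

A defining formula is □(□ψ → ψ) (the T□ axiom).
Suppose □(□ψ→ψ) is valid. Take Rxy and set V(ψ)={w : Ryw}. Then at y, □ψ holds; since □(□ψ→ψ) at x, □ψ→ψ at y, so ψ at y, i.e. Ryy.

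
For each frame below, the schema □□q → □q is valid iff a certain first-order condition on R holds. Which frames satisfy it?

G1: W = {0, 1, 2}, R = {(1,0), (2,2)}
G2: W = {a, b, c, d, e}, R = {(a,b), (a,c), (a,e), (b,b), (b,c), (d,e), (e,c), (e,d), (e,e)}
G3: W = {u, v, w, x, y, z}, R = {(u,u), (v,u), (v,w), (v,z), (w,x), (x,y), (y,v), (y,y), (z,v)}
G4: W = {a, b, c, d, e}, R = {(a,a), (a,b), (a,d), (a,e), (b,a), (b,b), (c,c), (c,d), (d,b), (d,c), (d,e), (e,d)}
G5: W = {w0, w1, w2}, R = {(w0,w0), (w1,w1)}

G2, G5

Frame correspondent (Sahlqvist): ∀x ∀y (Rxy → ∃z (Rxz ∧ Rzy)) — i.e. density.
G1: fails — R10 but no z with R1z and Rz0.
G2: holds.
G3: fails — Rvz but no t with Rvt and Rtz.
G4: fails — Red but no z with Rez and Rzd.
G5: holds.
Valid on: G2, G5.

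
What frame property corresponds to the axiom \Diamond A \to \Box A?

This schema is the CD axiom.
Its frame correspondent is partial functionality — \forall x \forall y \forall z (Rxy \wedge Rxz \to y = z).

Partial functionality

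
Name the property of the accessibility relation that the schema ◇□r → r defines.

symmetry

This is a form of the B axiom.
Its frame correspondent is symmetry — ∀x ∀y (Rxy → Ryx).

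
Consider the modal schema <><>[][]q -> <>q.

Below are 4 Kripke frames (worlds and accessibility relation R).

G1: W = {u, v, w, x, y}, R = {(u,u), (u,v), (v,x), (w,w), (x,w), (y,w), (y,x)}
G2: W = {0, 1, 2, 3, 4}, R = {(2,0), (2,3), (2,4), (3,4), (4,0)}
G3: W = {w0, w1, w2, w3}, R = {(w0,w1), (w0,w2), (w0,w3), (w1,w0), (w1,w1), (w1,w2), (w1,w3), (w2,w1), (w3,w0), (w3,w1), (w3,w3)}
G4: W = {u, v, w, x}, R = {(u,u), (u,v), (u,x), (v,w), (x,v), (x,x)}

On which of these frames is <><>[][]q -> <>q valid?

This is the axiom for a generalized confluence (Geach) condition; its first-order frame correspondent is forall x forall y (x R^2 y -> exists w (y R^2 w & xRw)).
G1: fails — uR²v but no t with vR²t and uRt.
G2: fails — 2R²0 but no w with 0R²w and 2Rw.
G3: satisfies the condition.
G4: fails — uR²v but no t with vR²t and uRt.
Valid on: G3.

G3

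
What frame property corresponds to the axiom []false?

emptiness of R

□⊥ is valid iff no world has any successor (otherwise □⊥ fails at any world with one).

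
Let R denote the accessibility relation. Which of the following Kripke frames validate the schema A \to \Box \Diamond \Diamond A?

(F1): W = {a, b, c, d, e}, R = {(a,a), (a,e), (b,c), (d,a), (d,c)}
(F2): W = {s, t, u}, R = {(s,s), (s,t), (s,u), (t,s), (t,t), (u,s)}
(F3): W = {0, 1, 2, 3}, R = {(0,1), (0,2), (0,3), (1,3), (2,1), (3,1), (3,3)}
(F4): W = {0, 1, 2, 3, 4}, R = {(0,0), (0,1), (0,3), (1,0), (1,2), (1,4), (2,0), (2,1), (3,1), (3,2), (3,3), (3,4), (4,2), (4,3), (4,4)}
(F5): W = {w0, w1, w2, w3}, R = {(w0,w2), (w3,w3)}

This is the axiom for a generalized confluence (Geach) condition; its first-order frame correspondent is \forall x \forall z (xRz \to \exists w (x = w \wedge z R^2 w)).
(F1): fails — aRe but no w with a=w and eR²w.
(F2): holds.
(F3): fails — 0R1 but no w with 0=w and 1R²w.
(F4): holds.
(F5): fails — w0Rw2 but no w with w0=w and w2R²w.

(F2), (F4)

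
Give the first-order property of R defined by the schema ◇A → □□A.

∀x ∀y ∀z ((xRy ∧ xR²z) → ∃w (y = w ∧ z = w))

This is a Sahlqvist (Geach-type) schema ◇^1□^0A → □^2◇^0A.
Minimal-valuation argument: fix x; take any y with xR^1y and any z with xR^2z. Set V(A) to the set of worlds R-reachable from y in exactly 0 steps. Then □^0A holds at y, so the antecedent holds at x; validity forces ◇^0A at z, giving a w with zR^0w and yR^0w.
First-order correspondent: ∀x ∀y ∀z ((xRy ∧ xR²z) → ∃w (y = w ∧ z = w)).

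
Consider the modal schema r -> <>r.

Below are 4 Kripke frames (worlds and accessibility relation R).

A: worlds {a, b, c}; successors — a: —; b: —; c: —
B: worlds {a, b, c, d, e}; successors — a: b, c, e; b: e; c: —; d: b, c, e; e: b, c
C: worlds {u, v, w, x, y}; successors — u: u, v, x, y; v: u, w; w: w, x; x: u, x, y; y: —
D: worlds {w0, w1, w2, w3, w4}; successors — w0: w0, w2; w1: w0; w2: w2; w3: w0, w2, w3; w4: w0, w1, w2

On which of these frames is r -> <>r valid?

none

Frame correspondent (Sahlqvist): forall x Rxx — i.e. reflexivity.
A: fails — world a does not see itself.
B: fails — world a does not see itself.
C: fails — world v does not see itself.
D: fails — world w1 does not see itself.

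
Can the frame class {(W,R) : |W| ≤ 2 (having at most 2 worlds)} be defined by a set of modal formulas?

Modal frame validity is preserved under disjoint unions.
Any modal formula valid on each of 3 disjoint one-world frames is valid on their disjoint union (validity is preserved under disjoint unions). Each one-world frame has |W|=1≤2, but the union has |W|=3.
Hence having at most 2 worlds is not modally definable.

No — not modally definable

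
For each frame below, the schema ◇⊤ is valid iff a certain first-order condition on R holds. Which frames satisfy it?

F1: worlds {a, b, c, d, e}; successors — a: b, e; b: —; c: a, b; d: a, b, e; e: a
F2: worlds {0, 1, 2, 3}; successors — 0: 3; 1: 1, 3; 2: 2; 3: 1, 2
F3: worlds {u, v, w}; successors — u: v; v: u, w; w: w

F2, F3

This is the axiom for seriality; its first-order frame correspondent is ∀x ∃y Rxy.
F1: fails — world b has no successor.
F2: ✓.
F3: ✓.
Valid on: F2, F3.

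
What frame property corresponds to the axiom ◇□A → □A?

This schema is equivalent to the 5 axiom ◇A → □◇A.
Its frame correspondent is the Euclidean property — ∀x ∀y ∀z (Rxy ∧ Rxz → Ryz).

the Euclidean property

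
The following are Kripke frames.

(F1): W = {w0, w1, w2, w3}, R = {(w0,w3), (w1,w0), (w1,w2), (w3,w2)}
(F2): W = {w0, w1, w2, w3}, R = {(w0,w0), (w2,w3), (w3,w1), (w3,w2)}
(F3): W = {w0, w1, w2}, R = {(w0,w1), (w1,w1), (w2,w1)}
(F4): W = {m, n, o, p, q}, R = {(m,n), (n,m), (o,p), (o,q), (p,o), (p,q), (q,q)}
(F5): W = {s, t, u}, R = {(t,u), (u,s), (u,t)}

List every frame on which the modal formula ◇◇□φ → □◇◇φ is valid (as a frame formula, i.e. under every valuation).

This is the axiom for a generalized confluence (Geach) condition; its first-order frame correspondent is ∀x ∀y ∀z ((xR²y ∧ xRz) → ∃w (yRw ∧ zR²w)).
(F1): fails — w0R²w2, w0Rw3 but no w with w2Rw and w3R²w.
(F2): fails — w2R²w1, w2Rw3 but no w with w1Rw and w3R²w.
(F3): condition met.
(F4): condition met.
(F5): fails — tR²s, tRu but no w with sRw and uR²w.
Valid on: (F3), (F4).

(F3), (F4)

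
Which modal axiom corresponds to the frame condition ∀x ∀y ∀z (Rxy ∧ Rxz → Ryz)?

This is the Euclidean property; the standard corresponding axiom is 5: ◇r → □◇r.
Suppose ◇r→□◇r is valid. Take Rxy, Rxz and set V(r)={y}. Then ◇r at x, so □◇r at x, so ◇r at z, so some w with Rzw has r; w=y, i.e. Rzy. By symmetry of the argument, Ryz.

◇r → □◇r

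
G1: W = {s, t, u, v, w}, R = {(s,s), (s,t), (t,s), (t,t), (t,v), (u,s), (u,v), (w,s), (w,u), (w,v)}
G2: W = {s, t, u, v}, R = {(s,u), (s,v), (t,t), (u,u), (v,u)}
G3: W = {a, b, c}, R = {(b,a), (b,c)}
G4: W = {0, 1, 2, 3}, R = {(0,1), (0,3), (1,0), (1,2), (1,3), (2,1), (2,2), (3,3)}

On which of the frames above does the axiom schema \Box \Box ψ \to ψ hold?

G4

This is the axiom for a generalized confluence (Geach) condition; its first-order frame correspondent is \forall x \exists w (x R^2 w \wedge x = w).
G1: fails — at u but no w* with uR²w* and u=w*.
G2: fails — at s but no w with sR²w and s=w.
G3: fails — at a but no w with aR²w and a=w.
G4: condition met.
Valid on: G4.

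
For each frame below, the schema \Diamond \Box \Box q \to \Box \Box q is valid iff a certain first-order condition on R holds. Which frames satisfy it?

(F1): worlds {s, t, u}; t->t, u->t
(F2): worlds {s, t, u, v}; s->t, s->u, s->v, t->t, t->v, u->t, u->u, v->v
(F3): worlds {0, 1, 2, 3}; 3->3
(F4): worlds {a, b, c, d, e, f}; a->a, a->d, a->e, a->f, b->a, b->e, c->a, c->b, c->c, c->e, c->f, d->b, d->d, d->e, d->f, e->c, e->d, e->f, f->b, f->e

This is the axiom for a generalized confluence (Geach) condition; its first-order frame correspondent is \forall x \forall y \forall z ((xRy \wedge x R^2 z) \to \exists w (y R^2 w \wedge z = w)).
(F1): ✓.
(F2): fails — sRt, sR²u but no w with tR²w and u=w.
(F3): ✓.
(F4): fails — aRf, aR²b but no w with fR²w and b=w.
Valid on: (F1), (F3).

(F1), (F3)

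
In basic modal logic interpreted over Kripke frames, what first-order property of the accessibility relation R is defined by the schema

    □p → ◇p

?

This is the D axiom.
It corresponds to seriality: ∀x ∃y Rxy.

seriality: ∀x ∃y Rxy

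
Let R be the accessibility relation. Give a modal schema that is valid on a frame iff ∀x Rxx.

□ψ → ψ

A defining formula is □ψ → ψ (the T axiom).
Suppose □ψ→ψ is valid. At any x set V(ψ)={w : Rxw}. Then □ψ holds at x, so ψ holds at x, i.e. Rxx.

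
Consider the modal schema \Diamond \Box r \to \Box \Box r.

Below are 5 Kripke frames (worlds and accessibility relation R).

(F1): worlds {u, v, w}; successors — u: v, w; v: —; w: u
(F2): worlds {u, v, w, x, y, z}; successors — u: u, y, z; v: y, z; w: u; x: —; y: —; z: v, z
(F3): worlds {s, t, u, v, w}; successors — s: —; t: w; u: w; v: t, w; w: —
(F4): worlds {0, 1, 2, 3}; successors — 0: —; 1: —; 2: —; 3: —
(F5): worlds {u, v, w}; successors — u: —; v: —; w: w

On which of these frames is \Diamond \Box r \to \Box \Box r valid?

(F4), (F5)

This is the axiom for a generalized confluence (Geach) condition; its first-order frame correspondent is \forall x \forall y \forall z ((xRy \wedge x R^2 z) \to \exists w (yRw \wedge z = w)).
(F1): fails — uRv, uR²u but no t with vRt and u=t.
(F2): fails — uRu, uR²v but no t with uRt and v=t.
(F3): fails — vRw, vR²w but no w* with wRw* and w=w*.
(F4): satisfies the condition.
(F5): satisfies the condition.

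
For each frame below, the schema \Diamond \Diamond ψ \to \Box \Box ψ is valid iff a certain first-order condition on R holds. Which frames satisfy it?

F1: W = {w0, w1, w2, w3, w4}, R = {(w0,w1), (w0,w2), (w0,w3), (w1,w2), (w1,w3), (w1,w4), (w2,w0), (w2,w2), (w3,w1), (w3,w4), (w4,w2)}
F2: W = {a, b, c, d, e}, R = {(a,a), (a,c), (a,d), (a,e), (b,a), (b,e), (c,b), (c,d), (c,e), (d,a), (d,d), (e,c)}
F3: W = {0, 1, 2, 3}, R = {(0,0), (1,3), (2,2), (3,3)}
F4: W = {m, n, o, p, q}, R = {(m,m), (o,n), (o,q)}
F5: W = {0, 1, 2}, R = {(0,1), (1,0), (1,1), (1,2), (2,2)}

This is the axiom for a generalized confluence (Geach) condition; its first-order frame correspondent is \forall x \forall y \forall z ((x R^2 y \wedge x R^2 z) \to \exists w (y = w \wedge z = w)).
F1: fails — w0R²w0, w0R²w1 but w0 ≠ w1.
F2: fails — aR²a, aR²b but a ≠ b.
F3: condition met.
F4: condition met.
F5: fails — 0R²0, 0R²1 but 0 ≠ 1.

F3, F4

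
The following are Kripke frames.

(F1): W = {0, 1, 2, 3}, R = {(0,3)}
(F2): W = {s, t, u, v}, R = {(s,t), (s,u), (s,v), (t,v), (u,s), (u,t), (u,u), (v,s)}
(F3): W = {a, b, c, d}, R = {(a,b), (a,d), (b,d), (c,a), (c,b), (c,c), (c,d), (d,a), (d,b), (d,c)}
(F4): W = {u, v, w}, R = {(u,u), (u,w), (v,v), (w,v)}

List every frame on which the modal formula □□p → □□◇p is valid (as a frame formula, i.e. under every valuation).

(F1), (F4)

The schema corresponds to a generalized confluence (Geach) condition: ∀x ∀z (xR²z → ∃w (xR²w ∧ zRw)).
(F1): satisfies the condition.
(F2): fails — tR²s but no w with tR²w and sRw.
(F3): fails — bR²b but no w with bR²w and bRw.
(F4): satisfies the condition.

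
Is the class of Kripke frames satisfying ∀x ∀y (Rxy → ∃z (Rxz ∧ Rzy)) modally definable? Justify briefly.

Yes, by □□r → □r

The condition is density. A defining modal formula is □□r → □r.
Suppose □□r→□r is valid. Take Rxy and set V(r)={w : xR²w}. Then □□r at x, so □r at x, so r at y, i.e. ∃z(Rxz∧Rzy).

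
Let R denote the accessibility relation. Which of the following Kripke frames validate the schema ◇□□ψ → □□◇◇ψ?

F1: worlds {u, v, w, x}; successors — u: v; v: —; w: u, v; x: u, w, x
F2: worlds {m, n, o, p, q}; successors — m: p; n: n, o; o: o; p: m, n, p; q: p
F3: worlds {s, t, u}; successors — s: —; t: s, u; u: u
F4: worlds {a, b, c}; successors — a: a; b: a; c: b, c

This is the axiom for a generalized confluence (Geach) condition; its first-order frame correspondent is ∀x ∀y ∀z ((xRy ∧ xR²z) → ∃w (yR²w ∧ zR²w)).
F1: fails — wRu, wR²v but no t with uR²t and vR²t.
F2: fails — pRm, pR²o but no w with mR²w and oR²w.
F3: fails — tRs, tR²u but no w with sR²w and uR²w.
F4: satisfies the condition.

F4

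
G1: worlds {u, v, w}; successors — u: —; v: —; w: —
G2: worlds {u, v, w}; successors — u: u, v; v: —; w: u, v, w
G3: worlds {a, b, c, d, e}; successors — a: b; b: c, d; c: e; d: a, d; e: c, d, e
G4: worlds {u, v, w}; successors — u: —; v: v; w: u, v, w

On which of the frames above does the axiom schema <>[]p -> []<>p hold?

G1

This is the axiom for convergence; its first-order frame correspondent is forall x forall y forall z (Rxy & Rxz -> exists w (Ryw & Rzw)).
G1: condition met.
G2: fails — Ruv and Ruv but v and v have no common successor.
G3: fails — Rbc and Rbd but c and d have no common successor.
G4: fails — Rww and Rwu but w and u have no common successor.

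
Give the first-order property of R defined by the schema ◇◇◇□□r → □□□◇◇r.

This is a Sahlqvist (Geach-type) schema ◇^3□^2r → □^3◇^2r.
First-order correspondent: ∀x ∀y ∀z ((xR³y ∧ xR³z) → ∃w (yR²w ∧ zR²w)).

∀x ∀y ∀z ((xR³y ∧ xR³z) → ∃w (yR²w ∧ zR²w))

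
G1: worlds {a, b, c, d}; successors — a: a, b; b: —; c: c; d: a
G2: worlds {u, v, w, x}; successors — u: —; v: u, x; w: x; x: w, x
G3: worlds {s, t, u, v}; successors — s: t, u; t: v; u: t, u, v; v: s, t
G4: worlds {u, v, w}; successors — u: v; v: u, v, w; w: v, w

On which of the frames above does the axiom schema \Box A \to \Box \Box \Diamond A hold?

G2, G4

Frame correspondent (Sahlqvist): \forall x \forall z (x R^2 z \to \exists w (xRw \wedge zRw)) — i.e. a generalized confluence (Geach) condition.
G1: fails — aR²b but no w with aRw and bRw.
G2: ✓.
G3: fails — sR²t but no w with sRw and tRw.
G4: ✓.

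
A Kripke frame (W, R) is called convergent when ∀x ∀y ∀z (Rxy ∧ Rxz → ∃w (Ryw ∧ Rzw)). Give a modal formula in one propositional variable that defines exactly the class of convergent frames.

This is convergence; the standard corresponding axiom is .2: ◇□p → □◇p.
Suppose ◇□p→□◇p is valid. Take Rxy, Rxz and set V(p)={w : Ryw}. Then □p at y so ◇□p at x, so □◇p at x, so ◇p at z, giving w with Rzw and Ryw.

◇□p → □◇p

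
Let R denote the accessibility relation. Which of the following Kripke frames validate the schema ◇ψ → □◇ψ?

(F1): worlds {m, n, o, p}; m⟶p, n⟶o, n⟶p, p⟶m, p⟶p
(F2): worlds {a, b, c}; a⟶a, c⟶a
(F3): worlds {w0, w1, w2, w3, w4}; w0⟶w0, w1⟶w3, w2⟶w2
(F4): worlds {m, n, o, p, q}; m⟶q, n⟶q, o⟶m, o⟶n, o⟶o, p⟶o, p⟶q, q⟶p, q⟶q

Frame correspondent (Sahlqvist): ∀x ∀y ∀z (Rxy ∧ Rxz → Ryz) — i.e. the Euclidean property.
(F1): fails — Rno and Rno but not Roo.
(F2): satisfies the condition.
(F3): fails — Rw1w3 and Rw1w3 but not Rw3w3.
(F4): fails — Rom and Rom but not Rmm.
Valid on: (F2).

(F2)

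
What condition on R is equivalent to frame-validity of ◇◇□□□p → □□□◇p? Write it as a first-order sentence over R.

This is a Sahlqvist (Geach-type) schema ◇^2□^3p → □^3◇^1p.
Minimal-valuation argument: fix x; take any y with xR^2y and any z with xR^3z. Set V(p) to the set of worlds R-reachable from y in exactly 3 steps. Then □^3p holds at y, so the antecedent holds at x; validity forces ◇^1p at z, giving a w with zR^1w and yR^3w.
First-order correspondent: ∀x ∀y ∀z ((xR²y ∧ xR³z) → ∃w (yR³w ∧ zRw)).

∀x ∀y ∀z ((xR²y ∧ xR³z) → ∃w (yR³w ∧ zRw))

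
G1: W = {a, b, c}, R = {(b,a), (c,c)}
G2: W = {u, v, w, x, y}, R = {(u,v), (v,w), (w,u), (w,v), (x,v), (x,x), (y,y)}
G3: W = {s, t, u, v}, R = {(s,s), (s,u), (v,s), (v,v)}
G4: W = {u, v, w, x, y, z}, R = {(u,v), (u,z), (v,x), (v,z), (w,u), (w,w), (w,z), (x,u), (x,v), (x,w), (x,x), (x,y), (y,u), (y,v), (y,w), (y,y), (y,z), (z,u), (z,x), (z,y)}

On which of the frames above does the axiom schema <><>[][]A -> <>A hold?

The schema corresponds to a generalized confluence (Geach) condition: forall x forall y (x R^2 y -> exists w (y R^2 w & xRw)).
G1: holds.
G2: fails — vR²v but no t with vR²t and vRt.
G3: fails — sR²u but no w with uR²w and sRw.
G4: holds.

G1, G4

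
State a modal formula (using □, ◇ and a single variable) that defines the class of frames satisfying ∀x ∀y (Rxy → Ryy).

□(□r → r)

The condition is shift-reflexivity. The T□ schema □(□r → r) defines it.
Suppose □(□r→r) is valid. Take Rxy and set V(r)={w : Ryw}. Then at y, □r holds; since □(□r→r) at x, □r→r at y, so r at y, i.e. Ryy.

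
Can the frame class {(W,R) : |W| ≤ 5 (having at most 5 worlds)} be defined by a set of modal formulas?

Not definable by any modal formula

Modal frame validity is preserved under disjoint unions.
Any modal formula valid on each of 6 disjoint one-world frames is valid on their disjoint union (validity is preserved under disjoint unions). Each one-world frame has |W|=1≤5, but the union has |W|=6.
So the class is not modally definable.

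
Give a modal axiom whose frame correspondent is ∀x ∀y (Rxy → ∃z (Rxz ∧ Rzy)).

□□r → □r

A defining formula is □□r → □r (the C4 axiom).
Suppose □□r→□r is valid. Take Rxy and set V(r)={w : xR²w}. Then □□r at x, so □r at x, so r at y, i.e. ∃z(Rxz∧Rzy).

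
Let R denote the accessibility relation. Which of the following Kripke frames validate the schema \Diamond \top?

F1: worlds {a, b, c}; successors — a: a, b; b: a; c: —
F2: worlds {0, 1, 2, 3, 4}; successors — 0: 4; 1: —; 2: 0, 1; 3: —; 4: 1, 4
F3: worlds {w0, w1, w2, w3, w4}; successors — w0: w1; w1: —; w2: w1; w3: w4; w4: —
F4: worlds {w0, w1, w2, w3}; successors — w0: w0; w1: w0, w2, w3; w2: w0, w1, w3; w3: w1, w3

This is the axiom for seriality; its first-order frame correspondent is \forall x \exists y Rxy.
F1: fails — world c has no successor.
F2: fails — world 1 has no successor.
F3: fails — world w1 has no successor.
F4: satisfies the condition.
Valid on: F4.

F4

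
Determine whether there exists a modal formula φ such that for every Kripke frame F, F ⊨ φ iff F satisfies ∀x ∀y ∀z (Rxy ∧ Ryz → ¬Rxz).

Not definable by any modal formula

If a class were modally definable it would be closed under surjective bounded morphisms (Goldblatt–Thomason).
The 7-cycle (worlds a,b,c,d,e,f,g with a→b→c→d→e→f→g→a) is intransitive. Mapping every world to a single reflexive point • is a surjective bounded morphism; the reflexive point is not intransitive (R••∧R•• but R••).
So the class is not modally definable.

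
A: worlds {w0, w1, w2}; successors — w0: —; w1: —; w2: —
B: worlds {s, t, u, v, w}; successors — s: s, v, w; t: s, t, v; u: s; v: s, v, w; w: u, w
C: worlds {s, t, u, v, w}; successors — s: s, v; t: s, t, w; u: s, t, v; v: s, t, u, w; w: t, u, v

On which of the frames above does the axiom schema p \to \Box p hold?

The schema corresponds to a generalized confluence (Geach) condition: \forall x \forall z (xRz \to \exists w (x = w \wedge z = w)).
A: satisfies the condition.
B: fails — sRv but s ≠ v.
C: fails — sRv but s ≠ v.
Valid on: A.

A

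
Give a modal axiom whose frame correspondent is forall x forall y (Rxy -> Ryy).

□(□r → r)

This is shift-reflexivity; the standard corresponding axiom is T□: □(□r → r).
Suppose □(□r→r) is valid. Take Rxy and set V(r)={w : Ryw}. Then at y, □r holds; since □(□r→r) at x, □r→r at y, so r at y, i.e. Ryy.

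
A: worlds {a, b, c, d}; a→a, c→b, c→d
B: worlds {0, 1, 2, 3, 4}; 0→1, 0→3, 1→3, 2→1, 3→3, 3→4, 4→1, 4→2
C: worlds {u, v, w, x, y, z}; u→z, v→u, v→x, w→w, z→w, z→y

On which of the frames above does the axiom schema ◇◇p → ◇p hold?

This is the axiom for transitivity; its first-order frame correspondent is ∀x ∀y ∀z (Rxy ∧ Ryz → Rxz).
A: ✓.
B: fails — R34 and R42 but not R32.
C: fails — Ruz and Rzy but not Ruy.
Valid on: A.

A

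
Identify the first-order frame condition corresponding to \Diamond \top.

This schema is equivalent to the D axiom □A → ◇A.
Its frame correspondent is seriality — \forall x \exists y Rxy.

Seriality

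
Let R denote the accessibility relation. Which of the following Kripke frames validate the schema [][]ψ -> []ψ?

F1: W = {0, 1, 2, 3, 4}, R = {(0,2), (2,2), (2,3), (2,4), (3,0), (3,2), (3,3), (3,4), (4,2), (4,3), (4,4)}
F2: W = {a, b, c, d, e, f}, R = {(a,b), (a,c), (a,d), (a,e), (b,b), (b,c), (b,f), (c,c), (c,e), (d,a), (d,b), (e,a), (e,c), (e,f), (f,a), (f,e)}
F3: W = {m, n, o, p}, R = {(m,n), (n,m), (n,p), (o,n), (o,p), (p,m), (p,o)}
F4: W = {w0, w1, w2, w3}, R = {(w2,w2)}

Frame correspondent (Sahlqvist): forall x forall y (Rxy -> exists z (Rxz & Rzy)) — i.e. density.
F1: satisfies the condition.
F2: fails — Ref but no z with Rez and Rzf.
F3: fails — Ron but no z with Roz and Rzn.
F4: satisfies the condition.
Valid on: F1, F4.

F1, F4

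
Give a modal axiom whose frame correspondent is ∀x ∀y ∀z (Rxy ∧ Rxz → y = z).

◇p → □p

This is partial functionality; the standard corresponding axiom is CD: ◇p → □p.
Suppose ◇p→□p is valid. Take Rxy, Rxz and set V(p)={y}. Then ◇p at x, so □p at x, so p at z, i.e. z=y.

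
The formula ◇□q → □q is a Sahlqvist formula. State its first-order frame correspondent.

This is frame-equivalent to ◇q → □◇q (substitute ¬q for q and contrapose).
Suppose ◇q→□◇q is valid. Take Rxy, Rxz and set V(q)={y}. Then ◇q at x, so □◇q at x, so ◇q at z, so some w with Rzw has q; w=y, i.e. Rzy. By symmetry of the argument, Ryz.

the Euclidean property: ∀x ∀y ∀z (Rxy ∧ Rxz → Ryz)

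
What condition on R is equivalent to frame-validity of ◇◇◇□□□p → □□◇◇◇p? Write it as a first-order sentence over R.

∀x ∀y ∀z ((xR³y ∧ xR²z) → ∃w (yR³w ∧ zR³w))

This is a Sahlqvist (Geach-type) schema ◇^3□^3p → □^2◇^3p.
Minimal-valuation argument: fix x; take any y with xR^3y and any z with xR^2z. Set V(p) to the set of worlds R-reachable from y in exactly 3 steps. Then □^3p holds at y, so the antecedent holds at x; validity forces ◇^3p at z, giving a w with zR^3w and yR^3w.
First-order correspondent: ∀x ∀y ∀z ((xR³y ∧ xR²z) → ∃w (yR³w ∧ zR³w)).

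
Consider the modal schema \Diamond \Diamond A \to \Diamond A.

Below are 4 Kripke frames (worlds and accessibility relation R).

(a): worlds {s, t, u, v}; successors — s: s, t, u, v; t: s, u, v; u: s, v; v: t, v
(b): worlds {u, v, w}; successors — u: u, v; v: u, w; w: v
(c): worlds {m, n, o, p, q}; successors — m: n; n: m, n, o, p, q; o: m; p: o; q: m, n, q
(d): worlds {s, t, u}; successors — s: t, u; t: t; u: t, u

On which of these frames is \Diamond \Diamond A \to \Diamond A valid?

(d)

This is the axiom for transitivity; its first-order frame correspondent is \forall x \forall y \forall z (Rxy \wedge Ryz \to Rxz).
(a): fails — Ruv and Rvt but not Rut.
(b): fails — Ruv and Rvw but not Ruw.
(c): fails — Rom and Rmn but not Ron.
(d): holds.
Valid on: (d).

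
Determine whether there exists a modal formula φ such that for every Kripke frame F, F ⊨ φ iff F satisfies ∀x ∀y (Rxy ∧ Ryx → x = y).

Not definable by any modal formula

Any modally definable frame class is closed under surjective bounded morphisms.
The 4-cycle (worlds w0,w1,w2,w3 with w0→w1→w2→w3→w0) is antisymmetric. Sending even-indexed worlds to • and odd-indexed worlds to ∘ is a surjective bounded morphism onto the two-world frame with •↔∘, which is not antisymmetric.
Hence antisymmetry is not modally definable.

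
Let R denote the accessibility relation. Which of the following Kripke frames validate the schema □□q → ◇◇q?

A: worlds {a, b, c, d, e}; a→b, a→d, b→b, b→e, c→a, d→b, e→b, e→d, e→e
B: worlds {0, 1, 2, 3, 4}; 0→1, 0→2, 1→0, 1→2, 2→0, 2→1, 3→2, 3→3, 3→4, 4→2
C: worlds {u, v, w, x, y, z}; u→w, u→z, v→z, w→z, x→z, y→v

The schema corresponds to a generalized confluence (Geach) condition: ∀x ∃w (xR²w ∧ xR²w).
A: condition met.
B: condition met.
C: fails — at v but no t with vR²t and vR²t.
Valid on: A, B.

A, B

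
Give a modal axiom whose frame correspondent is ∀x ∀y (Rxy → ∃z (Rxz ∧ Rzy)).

A defining formula is □□s → □s (the C4 axiom).
Suppose □□s→□s is valid. Take Rxy and set V(s)={w : xR²w}. Then □□s at x, so □s at x, so s at y, i.e. ∃z(Rxz∧Rzy).

□□s → □s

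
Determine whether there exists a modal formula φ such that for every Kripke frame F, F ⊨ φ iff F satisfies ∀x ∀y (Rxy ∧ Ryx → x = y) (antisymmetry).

Modal frame validity is preserved under surjective bounded morphisms.
The 4-cycle (worlds w0,w1,w2,w3 with w0→w1→w2→w3→w0) is antisymmetric. Sending even-indexed worlds to a and odd-indexed worlds to b is a surjective bounded morphism onto the two-world frame with a↔b, which is not antisymmetric.
Hence antisymmetry is not modally definable.

No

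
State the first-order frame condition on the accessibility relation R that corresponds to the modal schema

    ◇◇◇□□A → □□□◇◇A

This is a Sahlqvist (Geach-type) schema ◇^3□^2A → □^3◇^2A.
Minimal-valuation argument: fix x; take any y with xR^3y and any z with xR^3z. Set V(A) to the set of worlds R-reachable from y in exactly 2 steps. Then □^2A holds at y, so the antecedent holds at x; validity forces ◇^2A at z, giving a w with zR^2w and yR^2w.
First-order correspondent: ∀x ∀y ∀z ((xR³y ∧ xR³z) → ∃w (yR²w ∧ zR²w)).

∀x ∀y ∀z ((xR³y ∧ xR³z) → ∃w (yR²w ∧ zR²w))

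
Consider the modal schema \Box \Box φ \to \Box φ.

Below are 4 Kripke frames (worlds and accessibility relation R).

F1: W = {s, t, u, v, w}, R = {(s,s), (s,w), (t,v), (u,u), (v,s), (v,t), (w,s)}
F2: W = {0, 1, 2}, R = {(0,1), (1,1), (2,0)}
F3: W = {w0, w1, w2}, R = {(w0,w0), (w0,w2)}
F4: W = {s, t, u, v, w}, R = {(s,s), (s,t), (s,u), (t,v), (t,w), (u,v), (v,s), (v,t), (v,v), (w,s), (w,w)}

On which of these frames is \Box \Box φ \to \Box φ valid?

F3, F4

This is the axiom for density; its first-order frame correspondent is \forall x \forall y (Rxy \to \exists z (Rxz \wedge Rzy)).
F1: fails — Rtv but no z with Rtz and Rzv.
F2: fails — R20 but no z with R2z and Rz0.
F3: satisfies the condition.
F4: satisfies the condition.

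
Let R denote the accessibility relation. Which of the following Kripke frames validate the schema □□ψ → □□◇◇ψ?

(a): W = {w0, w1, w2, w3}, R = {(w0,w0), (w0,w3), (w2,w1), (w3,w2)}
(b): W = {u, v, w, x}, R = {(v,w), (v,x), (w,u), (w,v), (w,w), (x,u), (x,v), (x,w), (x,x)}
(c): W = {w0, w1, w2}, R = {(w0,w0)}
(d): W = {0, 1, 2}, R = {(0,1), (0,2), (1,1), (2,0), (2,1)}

(c), (d)

This is the axiom for a generalized confluence (Geach) condition; its first-order frame correspondent is ∀x ∀z (xR²z → ∃w (xR²w ∧ zR²w)).
(a): fails — w0R²w2 but no w with w0R²w and w2R²w.
(b): fails — vR²u but no t with vR²t and uR²t.
(c): holds.
(d): holds.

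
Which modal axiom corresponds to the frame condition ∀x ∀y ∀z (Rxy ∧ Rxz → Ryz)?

◇p → □◇p

This is the Euclidean property; the standard corresponding axiom is 5: ◇p → □◇p.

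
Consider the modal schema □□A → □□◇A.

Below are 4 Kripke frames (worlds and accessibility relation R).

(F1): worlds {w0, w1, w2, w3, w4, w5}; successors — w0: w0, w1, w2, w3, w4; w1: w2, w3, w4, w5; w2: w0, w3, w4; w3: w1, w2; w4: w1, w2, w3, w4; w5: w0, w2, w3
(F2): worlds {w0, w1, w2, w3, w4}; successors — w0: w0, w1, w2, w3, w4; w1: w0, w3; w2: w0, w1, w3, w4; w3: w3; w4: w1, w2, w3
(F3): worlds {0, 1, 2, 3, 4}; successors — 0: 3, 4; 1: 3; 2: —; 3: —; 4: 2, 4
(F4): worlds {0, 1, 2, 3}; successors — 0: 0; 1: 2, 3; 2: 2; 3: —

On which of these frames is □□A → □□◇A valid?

This is the axiom for a generalized confluence (Geach) condition; its first-order frame correspondent is ∀x ∀z (xR²z → ∃w (xR²w ∧ zRw)).
(F1): ✓.
(F2): ✓.
(F3): fails — 0R²2 but no w with 0R²w and 2Rw.
(F4): ✓.

(F1), (F2), (F4)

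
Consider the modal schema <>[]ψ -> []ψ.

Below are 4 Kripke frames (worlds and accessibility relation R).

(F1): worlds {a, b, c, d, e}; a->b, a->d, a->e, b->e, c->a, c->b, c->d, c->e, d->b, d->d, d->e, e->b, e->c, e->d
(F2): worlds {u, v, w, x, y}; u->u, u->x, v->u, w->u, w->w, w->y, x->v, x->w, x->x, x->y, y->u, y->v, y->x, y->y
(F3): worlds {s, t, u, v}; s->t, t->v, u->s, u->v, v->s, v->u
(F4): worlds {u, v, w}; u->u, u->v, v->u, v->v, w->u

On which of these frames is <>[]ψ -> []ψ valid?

This is the axiom for the Euclidean property; its first-order frame correspondent is forall x forall y forall z (Rxy & Rxz -> Ryz).
(F1): fails — Rab and Rab but not Rbb.
(F2): fails — Rux and Ruu but not Rxu.
(F3): fails — Rst and Rst but not Rtt.
(F4): holds.
Valid on: (F4).

(F4)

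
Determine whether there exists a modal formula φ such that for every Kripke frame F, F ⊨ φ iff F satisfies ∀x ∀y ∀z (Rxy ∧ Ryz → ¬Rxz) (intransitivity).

Modal frame validity is preserved under surjective bounded morphisms.
The 7-cycle (worlds s,t,u,v,w,x,y with s→t→u→v→w→x→y→s) is intransitive. Mapping every world to a single reflexive point • is a surjective bounded morphism; the reflexive point is not intransitive (R••∧R•• but R••).
Hence intransitivity is not modally definable.

No — not modally definable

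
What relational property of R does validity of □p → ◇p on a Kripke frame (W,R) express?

This schema is the D axiom.
Its frame correspondent is seriality — ∀x ∃y Rxy.

seriality: ∀x ∃y Rxy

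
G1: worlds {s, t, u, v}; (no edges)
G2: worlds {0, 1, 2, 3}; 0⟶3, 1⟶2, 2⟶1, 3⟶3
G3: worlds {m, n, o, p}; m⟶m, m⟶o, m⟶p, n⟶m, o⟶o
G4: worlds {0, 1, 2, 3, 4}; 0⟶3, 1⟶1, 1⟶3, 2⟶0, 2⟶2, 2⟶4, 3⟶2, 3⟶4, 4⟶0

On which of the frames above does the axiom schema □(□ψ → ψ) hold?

The schema corresponds to shift-reflexivity: ∀x ∀y (Rxy → Ryy).
G1: satisfies the condition.
G2: fails — R12 but not R22.
G3: fails — Rmp but not Rpp.
G4: fails — R34 but not R44.
Valid on: G1.

G1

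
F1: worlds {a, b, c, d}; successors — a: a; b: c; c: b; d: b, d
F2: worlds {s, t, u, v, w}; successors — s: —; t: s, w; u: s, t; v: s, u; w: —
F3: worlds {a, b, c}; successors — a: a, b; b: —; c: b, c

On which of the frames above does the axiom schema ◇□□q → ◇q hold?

F1

Frame correspondent (Sahlqvist): ∀x ∀y (xRy → ∃w (yR²w ∧ xRw)) — i.e. a generalized confluence (Geach) condition.
F1: holds.
F2: fails — tRs but no w* with sR²w* and tRw*.
F3: fails — aRb but no w with bR²w and aRw.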